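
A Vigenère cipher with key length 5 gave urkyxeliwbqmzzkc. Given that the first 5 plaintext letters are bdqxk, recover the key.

toubn

Subtract each crib letter from the matching ciphertext letter (mod 26):
u(20)−b(1)=19 → t
r(17)−d(3)=14 → o
k(10)−q(16)=-6≡20 → u
y(24)−x(23)=1 → b
x(23)−k(10)=13 → n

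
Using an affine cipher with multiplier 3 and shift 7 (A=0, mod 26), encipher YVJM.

BSIR

Y(24): 3·24+7=79≡1 → B
V(21): 3·21+7=70≡18 → S
J(9): 3·9+7=34≡8 → I
M(12): 3·12+7=43≡17 → R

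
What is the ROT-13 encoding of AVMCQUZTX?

A(0): 0+13=13 → N
V(21): 21+13=34≡8 → I
M(12): 12+13=25 → Z
C(2): 2+13=15 → P
Q(16): 16+13=29≡3 → D
U(20): 20+13=33≡7 → H
Z(25): 25+13=38≡12 → M
T(19): 19+13=32≡6 → G
X(23): 23+13=36≡10 → K

NIZPDHMGK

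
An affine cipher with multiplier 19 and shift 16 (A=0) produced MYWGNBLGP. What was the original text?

The inverse of 19 mod 26 is 11, since 19·11=209≡1. Apply D(y)=11·(y−16) mod 26:
M(12): 11·(12−16)=-44≡8 → I
Y(24): 11·(24−16)=88≡10 → K
W(22): 11·(22−16)=66≡14 → O
G(6): 11·(6−16)=-110≡20 → U
N(13): 11·(13−16)=-33≡19 → T
B(1): 11·(1−16)=-165≡17 → R
L(11): 11·(11−16)=-55≡23 → X
G(6): 11·(6−16)=-110≡20 → U
P(15): 11·(15−16)=-11≡15 → P

IKOUTRXUP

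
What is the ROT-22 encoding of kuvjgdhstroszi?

gqrfczdopnkove

k(10): 10+22=32≡6 → g
u(20): 20+22=42≡16 → q
v(21): 21+22=43≡17 → r
j(9): 9+22=31≡5 → f
g(6): 6+22=28≡2 → c
d(3): 3+22=25 → z
h(7): 7+22=29≡3 → d
s(18): 18+22=40≡14 → o
t(19): 19+22=41≡15 → p
r(17): 17+22=39≡13 → n
o(14): 14+22=36≡10 → k
s(18): 18+22=40≡14 → o
z(25): 25+22=47≡21 → v
i(8): 8+22=30≡4 → e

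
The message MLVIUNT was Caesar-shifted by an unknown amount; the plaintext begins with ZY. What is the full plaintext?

From the crib: M(12)−Z(25)=-13≡13, so the shift is 13.
Subtract 13 from each ciphertext letter:
M(12): 12−13=-1≡25 → Z
L(11): 11−13=-2≡24 → Y
V(21): 21−13=8 → I
I(8): 8−13=-5≡21 → V
U(20): 20−13=7 → H
N(13): 13−13=0 → A
T(19): 19−13=6 → G

ZYIVHAG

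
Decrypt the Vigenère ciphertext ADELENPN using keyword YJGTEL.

Repeat the key across the ciphertext: YJGTELYJ
A(0)−Y(24): -24≡2 → C
D(3)−J(9): -6≡20 → U
E(4)−G(6): -2≡24 → Y
L(11)−T(19): -8≡18 → S
E(4)−E(4): 0 → A
N(13)−L(11): 2 → C
P(15)−Y(24): -9≡17 → R
N(13)−J(9): 4 → E

CUYSACRE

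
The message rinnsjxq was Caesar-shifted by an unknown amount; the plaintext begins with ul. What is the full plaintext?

From the crib: r(17)−u(20)=-3≡23, so the shift is 23.
Subtract 23 from each ciphertext letter:
r(17): 17−23=-6≡20 → u
i(8): 8−23=-15≡11 → l
n(13): 13−23=-10≡16 → q
n(13): 13−23=-10≡16 → q
s(18): 18−23=-5≡21 → v
j(9): 9−23=-14≡12 → m
x(23): 23−23=0 → a
q(16): 16−23=-7≡19 → t

ulqqvmat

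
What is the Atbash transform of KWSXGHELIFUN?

PDHCTSVORUFM

K(10) → P(15)
W(22) → D(3)
S(18) → H(7)
X(23) → C(2)
G(6) → T(19)
H(7) → S(18)
E(4) → V(21)
L(11) → O(14)
I(8) → R(17)
F(5) → U(20)
U(20) → F(5)
N(13) → M(12)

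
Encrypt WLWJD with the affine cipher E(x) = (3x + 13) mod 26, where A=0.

BUBOW

W(22): 3·22+13=79≡1 → B
L(11): 3·11+13=46≡20 → U
W(22): 3·22+13=79≡1 → B
J(9): 3·9+13=40≡14 → O
D(3): 3·3+13=22 → W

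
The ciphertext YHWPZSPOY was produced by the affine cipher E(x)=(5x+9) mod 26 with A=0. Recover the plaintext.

The inverse of 5 mod 26 is 21, since 5·21=105≡1. Apply D(y)=21·(y−9) mod 26:
Y(24): 21·(24−9)=315≡3 → D
H(7): 21·(7−9)=-42≡10 → K
W(22): 21·(22−9)=273≡13 → N
P(15): 21·(15−9)=126≡22 → W
Z(25): 21·(25−9)=336≡24 → Y
S(18): 21·(18−9)=189≡7 → H
P(15): 21·(15−9)=126≡22 → W
O(14): 21·(14−9)=105≡1 → B
Y(24): 21·(24−9)=315≡3 → D

DKNWYHWBD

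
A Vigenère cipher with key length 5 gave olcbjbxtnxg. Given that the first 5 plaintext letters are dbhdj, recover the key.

lkvya

Subtract each crib letter from the matching ciphertext letter (mod 26):
o(14)−d(3)=11 → l
l(11)−b(1)=10 → k
c(2)−h(7)=-5≡21 → v
b(1)−d(3)=-2≡24 → y
j(9)−j(9)=0 → a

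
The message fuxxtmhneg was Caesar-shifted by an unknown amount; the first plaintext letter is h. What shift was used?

From the crib: f(5)−h(7)=-2≡24, so the shift is 24.

24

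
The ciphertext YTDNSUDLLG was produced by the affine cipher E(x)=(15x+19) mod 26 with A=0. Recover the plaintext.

The inverse of 15 mod 26 is 7, since 15·7=105≡1. Apply D(y)=7·(y−19) mod 26:
Y(24): 7·(24−19)=35≡9 → J
T(19): 7·(19−19)=0 → A
D(3): 7·(3−19)=-112≡18 → S
N(13): 7·(13−19)=-42≡10 → K
S(18): 7·(18−19)=-7≡19 → T
U(20): 7·(20−19)=7 → H
D(3): 7·(3−19)=-112≡18 → S
L(11): 7·(11−19)=-56≡22 → W
L(11): 7·(11−19)=-56≡22 → W
G(6): 7·(6−19)=-91≡13 → N

JASKTHSWWN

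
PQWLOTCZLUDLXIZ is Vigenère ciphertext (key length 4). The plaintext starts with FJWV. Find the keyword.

Subtract each crib letter from the matching ciphertext letter (mod 26):
P(15)−F(5)=10 → K
Q(16)−J(9)=7 → H
W(22)−W(22)=0 → A
L(11)−V(21)=-10≡16 → Q

KHAQ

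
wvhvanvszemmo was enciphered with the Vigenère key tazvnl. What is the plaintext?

dvianccsajzbv

Repeat the key across the ciphertext: tazvnltazvnlt
w(22)−t(19): 3 → d
v(21)−a(0): 21 → v
h(7)−z(25): -18≡8 → i
v(21)−v(21): 0 → a
a(0)−n(13): -13≡13 → n
n(13)−l(11): 2 → c
v(21)−t(19): 2 → c
s(18)−a(0): 18 → s
z(25)−z(25): 0 → a
e(4)−v(21): -17≡9 → j
m(12)−n(13): -1≡25 → z
m(12)−l(11): 1 → b
o(14)−t(19): -5≡21 → v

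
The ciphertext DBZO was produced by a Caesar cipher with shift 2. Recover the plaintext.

D(3): 3−2=1 → B
B(1): 1−2=-1≡25 → Z
Z(25): 25−2=23 → X
O(14): 14−2=12 → M

BZXM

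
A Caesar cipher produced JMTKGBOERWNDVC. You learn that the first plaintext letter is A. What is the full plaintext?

From the crib: J(9)−A(0)=9, so the shift is 9.
Subtract 9 from each ciphertext letter:
J(9): 9−9=0 → A
M(12): 12−9=3 → D
T(19): 19−9=10 → K
K(10): 10−9=1 → B
G(6): 6−9=-3≡23 → X
B(1): 1−9=-8≡18 → S
O(14): 14−9=5 → F
E(4): 4−9=-5≡21 → V
R(17): 17−9=8 → I
W(22): 22−9=13 → N
N(13): 13−9=4 → E
D(3): 3−9=-6≡20 → U
V(21): 21−9=12 → M
C(2): 2−9=-7≡19 → T

ADKBXSFVINEUMT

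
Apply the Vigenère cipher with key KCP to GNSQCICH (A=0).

QPHAEXMJ

Repeat the key across the message: KCPKCPKC
G(6)+K(10): 16 → Q
N(13)+C(2): 15 → P
S(18)+P(15): 33≡7 → H
Q(16)+K(10): 26≡0 → A
C(2)+C(2): 4 → E
I(8)+P(15): 23 → X
C(2)+K(10): 12 → M
H(7)+C(2): 9 → J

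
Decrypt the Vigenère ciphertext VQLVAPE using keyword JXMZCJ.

Repeat the key across the ciphertext: JXMZCJJ
V(21)−J(9): 12 → M
Q(16)−X(23): -7≡19 → T
L(11)−M(12): -1≡25 → Z
V(21)−Z(25): -4≡22 → W
A(0)−C(2): -2≡24 → Y
P(15)−J(9): 6 → G
E(4)−J(9): -5≡21 → V

MTZWYGV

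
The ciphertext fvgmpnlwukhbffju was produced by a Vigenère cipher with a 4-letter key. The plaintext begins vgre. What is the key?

kppi

Subtract each crib letter from the matching ciphertext letter (mod 26):
f(5)−v(21)=-16≡10 → k
v(21)−g(6)=15 → p
g(6)−r(17)=-11≡15 → p
m(12)−e(4)=8 → i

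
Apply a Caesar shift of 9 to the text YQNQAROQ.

Y(24): 24+9=33≡7 → H
Q(16): 16+9=25 → Z
N(13): 13+9=22 → W
Q(16): 16+9=25 → Z
A(0): 0+9=9 → J
R(17): 17+9=26≡0 → A
O(14): 14+9=23 → X
Q(16): 16+9=25 → Z

HZWZJAXZ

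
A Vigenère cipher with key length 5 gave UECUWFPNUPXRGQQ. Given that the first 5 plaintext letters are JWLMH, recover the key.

Subtract each crib letter from the matching ciphertext letter (mod 26):
U(20)−J(9)=11 → L
E(4)−W(22)=-18≡8 → I
C(2)−L(11)=-9≡17 → R
U(20)−M(12)=8 → I
W(22)−H(7)=15 → P

LIRIP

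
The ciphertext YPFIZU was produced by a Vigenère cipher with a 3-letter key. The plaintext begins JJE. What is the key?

PGB

Subtract each crib letter from the matching ciphertext letter (mod 26):
Y(24)−J(9)=15 → P
P(15)−J(9)=6 → G
F(5)−E(4)=1 → B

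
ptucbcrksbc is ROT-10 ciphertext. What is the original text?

p(15): 15−10=5 → f
t(19): 19−10=9 → j
u(20): 20−10=10 → k
c(2): 2−10=-8≡18 → s
b(1): 1−10=-9≡17 → r
c(2): 2−10=-8≡18 → s
r(17): 17−10=7 → h
k(10): 10−10=0 → a
s(18): 18−10=8 → i
b(1): 1−10=-9≡17 → r
c(2): 2−10=-8≡18 → s

fjksrshairs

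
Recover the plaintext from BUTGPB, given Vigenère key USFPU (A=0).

HCORVH

Repeat the key across the ciphertext: USFPUU
B(1)−U(20): -19≡7 → H
U(20)−S(18): 2 → C
T(19)−F(5): 14 → O
G(6)−P(15): -9≡17 → R
P(15)−U(20): -5≡21 → V
B(1)−U(20): -19≡7 → H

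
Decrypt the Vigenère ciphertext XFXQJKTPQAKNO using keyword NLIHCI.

Repeat the key across the ciphertext: NLIHCINLIHCIN
X(23)−N(13): 10 → K
F(5)−L(11): -6≡20 → U
X(23)−I(8): 15 → P
Q(16)−H(7): 9 → J
J(9)−C(2): 7 → H
K(10)−I(8): 2 → C
T(19)−N(13): 6 → G
P(15)−L(11): 4 → E
Q(16)−I(8): 8 → I
A(0)−H(7): -7≡19 → T
K(10)−C(2): 8 → I
N(13)−I(8): 5 → F
O(14)−N(13): 1 → B

KUPJHCGEITIFB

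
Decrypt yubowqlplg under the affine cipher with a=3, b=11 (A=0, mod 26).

ndobvtakah

The inverse of 3 mod 26 is 9, since 3·9=27≡1. Apply D(y)=9·(y−11) mod 26:
y(24): 9·(24−11)=117≡13 → n
u(20): 9·(20−11)=81≡3 → d
b(1): 9·(1−11)=-90≡14 → o
o(14): 9·(14−11)=27≡1 → b
w(22): 9·(22−11)=99≡21 → v
q(16): 9·(16−11)=45≡19 → t
l(11): 9·(11−11)=0 → a
p(15): 9·(15−11)=36≡10 → k
l(11): 9·(11−11)=0 → a
g(6): 9·(6−11)=-45≡7 → h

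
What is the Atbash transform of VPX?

EKC

V(21) → E(4)
P(15) → K(10)
X(23) → C(2)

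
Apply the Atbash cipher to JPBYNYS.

J(9) → Q(16)
P(15) → K(10)
B(1) → Y(24)
Y(24) → B(1)
N(13) → M(12)
Y(24) → B(1)
S(18) → H(7)

QKYBMBH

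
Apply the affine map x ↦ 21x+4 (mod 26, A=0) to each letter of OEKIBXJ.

O(14): 21·14+4=298≡12 → M
E(4): 21·4+4=88≡10 → K
K(10): 21·10+4=214≡6 → G
I(8): 21·8+4=172≡16 → Q
B(1): 21·1+4=25 → Z
X(23): 21·23+4=487≡19 → T
J(9): 21·9+4=193≡11 → L

MKGQZTL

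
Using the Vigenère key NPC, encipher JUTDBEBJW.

Repeat the key across the message: NPCNPCNPC
J(9)+N(13): 22 → W
U(20)+P(15): 35≡9 → J
T(19)+C(2): 21 → V
D(3)+N(13): 16 → Q
B(1)+P(15): 16 → Q
E(4)+C(2): 6 → G
B(1)+N(13): 14 → O
J(9)+P(15): 24 → Y
W(22)+C(2): 24 → Y

WJVQQGOYY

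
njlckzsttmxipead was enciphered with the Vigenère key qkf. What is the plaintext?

Repeat the key across the ciphertext: qkfqkfqkfqkfqkfq
n(13)−q(16): -3≡23 → x
j(9)−k(10): -1≡25 → z
l(11)−f(5): 6 → g
c(2)−q(16): -14≡12 → m
k(10)−k(10): 0 → a
z(25)−f(5): 20 → u
s(18)−q(16): 2 → c
t(19)−k(10): 9 → j
t(19)−f(5): 14 → o
m(12)−q(16): -4≡22 → w
x(23)−k(10): 13 → n
i(8)−f(5): 3 → d
p(15)−q(16): -1≡25 → z
e(4)−k(10): -6≡20 → u
a(0)−f(5): -5≡21 → v
d(3)−q(16): -13≡13 → n

xzgmaucjowndzuvn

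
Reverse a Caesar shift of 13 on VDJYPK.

V(21): 21−13=8 → I
D(3): 3−13=-10≡16 → Q
J(9): 9−13=-4≡22 → W
Y(24): 24−13=11 → L
P(15): 15−13=2 → C
K(10): 10−13=-3≡23 → X

IQWLCX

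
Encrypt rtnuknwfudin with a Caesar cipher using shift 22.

npjqgjsbqzej

r(17): 17+22=39≡13 → n
t(19): 19+22=41≡15 → p
n(13): 13+22=35≡9 → j
u(20): 20+22=42≡16 → q
k(10): 10+22=32≡6 → g
n(13): 13+22=35≡9 → j
w(22): 22+22=44≡18 → s
f(5): 5+22=27≡1 → b
u(20): 20+22=42≡16 → q
d(3): 3+22=25 → z
i(8): 8+22=30≡4 → e
n(13): 13+22=35≡9 → j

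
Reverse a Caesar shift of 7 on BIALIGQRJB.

B(1): 1−7=-6≡20 → U
I(8): 8−7=1 → B
A(0): 0−7=-7≡19 → T
L(11): 11−7=4 → E
I(8): 8−7=1 → B
G(6): 6−7=-1≡25 → Z
Q(16): 16−7=9 → J
R(17): 17−7=10 → K
J(9): 9−7=2 → C
B(1): 1−7=-6≡20 → U

UBTEBZJKCU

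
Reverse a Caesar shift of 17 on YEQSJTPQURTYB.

HNZBSCYZDACHK

Y(24): 24−17=7 → H
E(4): 4−17=-13≡13 → N
Q(16): 16−17=-1≡25 → Z
S(18): 18−17=1 → B
J(9): 9−17=-8≡18 → S
T(19): 19−17=2 → C
P(15): 15−17=-2≡24 → Y
Q(16): 16−17=-1≡25 → Z
U(20): 20−17=3 → D
R(17): 17−17=0 → A
T(19): 19−17=2 → C
Y(24): 24−17=7 → H
B(1): 1−17=-16≡10 → K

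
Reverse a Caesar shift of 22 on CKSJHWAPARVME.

GOWNLAETEVZQI

C(2): 2−22=-20≡6 → G
K(10): 10−22=-12≡14 → O
S(18): 18−22=-4≡22 → W
J(9): 9−22=-13≡13 → N
H(7): 7−22=-15≡11 → L
W(22): 22−22=0 → A
A(0): 0−22=-22≡4 → E
P(15): 15−22=-7≡19 → T
A(0): 0−22=-22≡4 → E
R(17): 17−22=-5≡21 → V
V(21): 21−22=-1≡25 → Z
M(12): 12−22=-10≡16 → Q
E(4): 4−22=-18≡8 → I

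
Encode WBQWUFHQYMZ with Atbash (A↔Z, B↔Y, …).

W(22) → D(3)
B(1) → Y(24)
Q(16) → J(9)
W(22) → D(3)
U(20) → F(5)
F(5) → U(20)
H(7) → S(18)
Q(16) → J(9)
Y(24) → B(1)
M(12) → N(13)
Z(25) → A(0)

DYJDFUSJBNA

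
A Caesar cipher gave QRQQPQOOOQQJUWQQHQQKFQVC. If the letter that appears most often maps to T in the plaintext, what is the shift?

23

The most frequent ciphertext letter is Q (appears 11 times).
Q is position 16; T is position 19.
Shift = -3≡23.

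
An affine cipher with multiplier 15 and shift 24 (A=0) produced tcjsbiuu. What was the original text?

rczkvsyy

The inverse of 15 mod 26 is 7, since 15·7=105≡1. Apply D(y)=7·(y−24) mod 26:
t(19): 7·(19−24)=-35≡17 → r
c(2): 7·(2−24)=-154≡2 → c
j(9): 7·(9−24)=-105≡25 → z
s(18): 7·(18−24)=-42≡10 → k
b(1): 7·(1−24)=-161≡21 → v
i(8): 7·(8−24)=-112≡18 → s
u(20): 7·(20−24)=-28≡24 → y
u(20): 7·(20−24)=-28≡24 → y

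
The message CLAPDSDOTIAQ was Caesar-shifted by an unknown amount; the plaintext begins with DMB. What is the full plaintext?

DMBQETEPUJBR

From the crib: C(2)−D(3)=-1≡25, so the shift is 25.
Subtract 25 from each ciphertext letter:
C(2): 2−25=-23≡3 → D
L(11): 11−25=-14≡12 → M
A(0): 0−25=-25≡1 → B
P(15): 15−25=-10≡16 → Q
D(3): 3−25=-22≡4 → E
S(18): 18−25=-7≡19 → T
D(3): 3−25=-22≡4 → E
O(14): 14−25=-11≡15 → P
T(19): 19−25=-6≡20 → U
I(8): 8−25=-17≡9 → J
A(0): 0−25=-25≡1 → B
Q(16): 16−25=-9≡17 → R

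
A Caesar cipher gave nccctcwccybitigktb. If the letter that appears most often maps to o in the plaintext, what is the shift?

The most frequent ciphertext letter is c (appears 6 times).
c is position 2; o is position 14.
Shift = -12≡14.

14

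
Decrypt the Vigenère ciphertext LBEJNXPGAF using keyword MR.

Repeat the key across the ciphertext: MRMRMRMRMR
L(11)−M(12): -1≡25 → Z
B(1)−R(17): -16≡10 → K
E(4)−M(12): -8≡18 → S
J(9)−R(17): -8≡18 → S
N(13)−M(12): 1 → B
X(23)−R(17): 6 → G
P(15)−M(12): 3 → D
G(6)−R(17): -11≡15 → P
A(0)−M(12): -12≡14 → O
F(5)−R(17): -12≡14 → O

ZKSSBGDPOO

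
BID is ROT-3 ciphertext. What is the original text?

YFA

B(1): 1−3=-2≡24 → Y
I(8): 8−3=5 → F
D(3): 3−3=0 → A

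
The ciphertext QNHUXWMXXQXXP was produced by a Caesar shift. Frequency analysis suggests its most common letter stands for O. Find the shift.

The most frequent ciphertext letter is X (appears 5 times).
X is position 23; O is position 14.
Shift = 9.

9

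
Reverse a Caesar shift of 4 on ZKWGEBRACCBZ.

VGSCAXNWYYXV

Z(25): 25−4=21 → V
K(10): 10−4=6 → G
W(22): 22−4=18 → S
G(6): 6−4=2 → C
E(4): 4−4=0 → A
B(1): 1−4=-3≡23 → X
R(17): 17−4=13 → N
A(0): 0−4=-4≡22 → W
C(2): 2−4=-2≡24 → Y
C(2): 2−4=-2≡24 → Y
B(1): 1−4=-3≡23 → X
Z(25): 25−4=21 → V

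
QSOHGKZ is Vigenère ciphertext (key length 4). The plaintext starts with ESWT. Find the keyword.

Subtract each crib letter from the matching ciphertext letter (mod 26):
Q(16)−E(4)=12 → M
S(18)−S(18)=0 → A
O(14)−W(22)=-8≡18 → S
H(7)−T(19)=-12≡14 → O

MASO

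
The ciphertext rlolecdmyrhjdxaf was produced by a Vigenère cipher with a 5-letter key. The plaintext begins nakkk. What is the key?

elebu

Subtract each crib letter from the matching ciphertext letter (mod 26):
r(17)−n(13)=4 → e
l(11)−a(0)=11 → l
o(14)−k(10)=4 → e
l(11)−k(10)=1 → b
e(4)−k(10)=-6≡20 → u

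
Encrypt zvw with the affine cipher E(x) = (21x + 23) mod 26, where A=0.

z(25): 21·25+23=548≡2 → c
v(21): 21·21+23=464≡22 → w
w(22): 21·22+23=485≡17 → r

cwr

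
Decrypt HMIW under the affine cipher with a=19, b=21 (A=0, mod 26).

CFNL

The inverse of 19 mod 26 is 11, since 19·11=209≡1. Apply D(y)=11·(y−21) mod 26:
H(7): 11·(7−21)=-154≡2 → C
M(12): 11·(12−21)=-99≡5 → F
I(8): 11·(8−21)=-143≡13 → N
W(22): 11·(22−21)=11 → L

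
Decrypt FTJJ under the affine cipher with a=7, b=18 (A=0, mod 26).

The inverse of 7 mod 26 is 15, since 7·15=105≡1. Apply D(y)=15·(y−18) mod 26:
F(5): 15·(5−18)=-195≡13 → N
T(19): 15·(19−18)=15 → P
J(9): 15·(9−18)=-135≡21 → V
J(9): 15·(9−18)=-135≡21 → V

NPVV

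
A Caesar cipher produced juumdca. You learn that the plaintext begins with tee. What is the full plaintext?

From the crib: j(9)−t(19)=-10≡16, so the shift is 16.
Subtract 16 from each ciphertext letter:
j(9): 9−16=-7≡19 → t
u(20): 20−16=4 → e
u(20): 20−16=4 → e
m(12): 12−16=-4≡22 → w
d(3): 3−16=-13≡13 → n
c(2): 2−16=-14≡12 → m
a(0): 0−16=-16≡10 → k

teewnmk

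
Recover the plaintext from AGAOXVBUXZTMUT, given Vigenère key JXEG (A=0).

RJWIOYXOOCPGLW

Repeat the key across the ciphertext: JXEGJXEGJXEGJX
A(0)−J(9): -9≡17 → R
G(6)−X(23): -17≡9 → J
A(0)−E(4): -4≡22 → W
O(14)−G(6): 8 → I
X(23)−J(9): 14 → O
V(21)−X(23): -2≡24 → Y
B(1)−E(4): -3≡23 → X
U(20)−G(6): 14 → O
X(23)−J(9): 14 → O
Z(25)−X(23): 2 → C
T(19)−E(4): 15 → P
M(12)−G(6): 6 → G
U(20)−J(9): 11 → L
T(19)−X(23): -4≡22 → W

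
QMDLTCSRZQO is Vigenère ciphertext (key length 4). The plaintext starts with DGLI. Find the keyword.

Subtract each crib letter from the matching ciphertext letter (mod 26):
Q(16)−D(3)=13 → N
M(12)−G(6)=6 → G
D(3)−L(11)=-8≡18 → S
L(11)−I(8)=3 → D

NGSD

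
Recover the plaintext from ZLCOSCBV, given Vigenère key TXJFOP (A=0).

GOTJENIY

Repeat the key across the ciphertext: TXJFOPTX
Z(25)−T(19): 6 → G
L(11)−X(23): -12≡14 → O
C(2)−J(9): -7≡19 → T
O(14)−F(5): 9 → J
S(18)−O(14): 4 → E
C(2)−P(15): -13≡13 → N
B(1)−T(19): -18≡8 → I
V(21)−X(23): -2≡24 → Y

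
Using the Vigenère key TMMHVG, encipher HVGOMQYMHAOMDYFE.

Repeat the key across the message: TMMHVGTMMHVGTMMH
H(7)+T(19): 26≡0 → A
V(21)+M(12): 33≡7 → H
G(6)+M(12): 18 → S
O(14)+H(7): 21 → V
M(12)+V(21): 33≡7 → H
Q(16)+G(6): 22 → W
Y(24)+T(19): 43≡17 → R
M(12)+M(12): 24 → Y
H(7)+M(12): 19 → T
A(0)+H(7): 7 → H
O(14)+V(21): 35≡9 → J
M(12)+G(6): 18 → S
D(3)+T(19): 22 → W
Y(24)+M(12): 36≡10 → K
F(5)+M(12): 17 → R
E(4)+H(7): 11 → L

AHSVHWRYTHJSWKRL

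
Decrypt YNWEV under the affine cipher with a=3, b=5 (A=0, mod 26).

PUXRO

The inverse of 3 mod 26 is 9, since 3·9=27≡1. Apply D(y)=9·(y−5) mod 26:
Y(24): 9·(24−5)=171≡15 → P
N(13): 9·(13−5)=72≡20 → U
W(22): 9·(22−5)=153≡23 → X
E(4): 9·(4−5)=-9≡17 → R
V(21): 9·(21−5)=144≡14 → O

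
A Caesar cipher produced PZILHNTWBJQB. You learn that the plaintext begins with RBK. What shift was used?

24

From the crib: P(15)−R(17)=-2≡24, so the shift is 24.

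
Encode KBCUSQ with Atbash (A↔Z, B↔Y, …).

K(10) → P(15)
B(1) → Y(24)
C(2) → X(23)
U(20) → F(5)
S(18) → H(7)
Q(16) → J(9)

PYXFHJ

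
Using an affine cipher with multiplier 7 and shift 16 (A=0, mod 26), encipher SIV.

S(18): 7·18+16=142≡12 → M
I(8): 7·8+16=72≡20 → U
V(21): 7·21+16=163≡7 → H

MUH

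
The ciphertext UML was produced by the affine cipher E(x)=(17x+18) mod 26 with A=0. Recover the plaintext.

The inverse of 17 mod 26 is 23, since 17·23=391≡1. Apply D(y)=23·(y−18) mod 26:
U(20): 23·(20−18)=46≡20 → U
M(12): 23·(12−18)=-138≡18 → S
L(11): 23·(11−18)=-161≡21 → V

USV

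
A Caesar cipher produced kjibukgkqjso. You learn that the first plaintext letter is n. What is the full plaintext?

nmlexnjntmvr

From the crib: k(10)−n(13)=-3≡23, so the shift is 23.
Subtract 23 from each ciphertext letter:
k(10): 10−23=-13≡13 → n
j(9): 9−23=-14≡12 → m
i(8): 8−23=-15≡11 → l
b(1): 1−23=-22≡4 → e
u(20): 20−23=-3≡23 → x
k(10): 10−23=-13≡13 → n
g(6): 6−23=-17≡9 → j
k(10): 10−23=-13≡13 → n
q(16): 16−23=-7≡19 → t
j(9): 9−23=-14≡12 → m
s(18): 18−23=-5≡21 → v
o(14): 14−23=-9≡17 → r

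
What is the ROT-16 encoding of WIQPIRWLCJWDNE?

W(22): 22+16=38≡12 → M
I(8): 8+16=24 → Y
Q(16): 16+16=32≡6 → G
P(15): 15+16=31≡5 → F
I(8): 8+16=24 → Y
R(17): 17+16=33≡7 → H
W(22): 22+16=38≡12 → M
L(11): 11+16=27≡1 → B
C(2): 2+16=18 → S
J(9): 9+16=25 → Z
W(22): 22+16=38≡12 → M
D(3): 3+16=19 → T
N(13): 13+16=29≡3 → D
E(4): 4+16=20 → U

MYGFYHMBSZMTDU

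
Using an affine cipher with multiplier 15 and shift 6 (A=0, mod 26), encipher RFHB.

BDHV

R(17): 15·17+6=261≡1 → B
F(5): 15·5+6=81≡3 → D
H(7): 15·7+6=111≡7 → H
B(1): 15·1+6=21 → V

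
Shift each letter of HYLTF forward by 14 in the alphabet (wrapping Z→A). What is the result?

H(7): 7+14=21 → V
Y(24): 24+14=38≡12 → M
L(11): 11+14=25 → Z
T(19): 19+14=33≡7 → H
F(5): 5+14=19 → T

VMZHT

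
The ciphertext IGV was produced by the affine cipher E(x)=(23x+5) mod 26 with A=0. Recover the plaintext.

The inverse of 23 mod 26 is 17, since 23·17=391≡1. Apply D(y)=17·(y−5) mod 26:
I(8): 17·(8−5)=51≡25 → Z
G(6): 17·(6−5)=17 → R
V(21): 17·(21−5)=272≡12 → M

ZRM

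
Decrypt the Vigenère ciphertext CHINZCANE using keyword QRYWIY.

Repeat the key across the ciphertext: QRYWIYQRY
C(2)−Q(16): -14≡12 → M
H(7)−R(17): -10≡16 → Q
I(8)−Y(24): -16≡10 → K
N(13)−W(22): -9≡17 → R
Z(25)−I(8): 17 → R
C(2)−Y(24): -22≡4 → E
A(0)−Q(16): -16≡10 → K
N(13)−R(17): -4≡22 → W
E(4)−Y(24): -20≡6 → G

MQKRREKWG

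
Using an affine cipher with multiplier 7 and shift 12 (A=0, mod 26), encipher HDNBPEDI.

H(7): 7·7+12=61≡9 → J
D(3): 7·3+12=33≡7 → H
N(13): 7·13+12=103≡25 → Z
B(1): 7·1+12=19 → T
P(15): 7·15+12=117≡13 → N
E(4): 7·4+12=40≡14 → O
D(3): 7·3+12=33≡7 → H
I(8): 7·8+12=68≡16 → Q

JHZTNOHQ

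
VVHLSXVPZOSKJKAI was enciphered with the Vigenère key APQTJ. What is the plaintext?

Repeat the key across the ciphertext: APQTJAPQTJAPQTJA
V(21)−A(0): 21 → V
V(21)−P(15): 6 → G
H(7)−Q(16): -9≡17 → R
L(11)−T(19): -8≡18 → S
S(18)−J(9): 9 → J
X(23)−A(0): 23 → X
V(21)−P(15): 6 → G
P(15)−Q(16): -1≡25 → Z
Z(25)−T(19): 6 → G
O(14)−J(9): 5 → F
S(18)−A(0): 18 → S
K(10)−P(15): -5≡21 → V
J(9)−Q(16): -7≡19 → T
K(10)−T(19): -9≡17 → R
A(0)−J(9): -9≡17 → R
I(8)−A(0): 8 → I

VGRSJXGZGFSVTRRI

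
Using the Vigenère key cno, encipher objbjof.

qoxdwch

Repeat the key across the message: cnocnoc
o(14)+c(2): 16 → q
b(1)+n(13): 14 → o
j(9)+o(14): 23 → x
b(1)+c(2): 3 → d
j(9)+n(13): 22 → w
o(14)+o(14): 28≡2 → c
f(5)+c(2): 7 → h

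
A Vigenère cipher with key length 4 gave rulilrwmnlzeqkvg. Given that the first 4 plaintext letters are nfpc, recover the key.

Subtract each crib letter from the matching ciphertext letter (mod 26):
r(17)−n(13)=4 → e
u(20)−f(5)=15 → p
l(11)−p(15)=-4≡22 → w
i(8)−c(2)=6 → g

epwg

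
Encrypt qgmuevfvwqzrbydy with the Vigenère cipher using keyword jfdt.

Repeat the key across the message: jfdtjfdtjfdtjfdt
q(16)+j(9): 25 → z
g(6)+f(5): 11 → l
m(12)+d(3): 15 → p
u(20)+t(19): 39≡13 → n
e(4)+j(9): 13 → n
v(21)+f(5): 26≡0 → a
f(5)+d(3): 8 → i
v(21)+t(19): 40≡14 → o
w(22)+j(9): 31≡5 → f
q(16)+f(5): 21 → v
z(25)+d(3): 28≡2 → c
r(17)+t(19): 36≡10 → k
b(1)+j(9): 10 → k
y(24)+f(5): 29≡3 → d
d(3)+d(3): 6 → g
y(24)+t(19): 43≡17 → r

zlpnnaiofvckkdgr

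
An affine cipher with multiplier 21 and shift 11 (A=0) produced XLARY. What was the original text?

IAXEN

The inverse of 21 mod 26 is 5, since 21·5=105≡1. Apply D(y)=5·(y−11) mod 26:
X(23): 5·(23−11)=60≡8 → I
L(11): 5·(11−11)=0 → A
A(0): 5·(0−11)=-55≡23 → X
R(17): 5·(17−11)=30≡4 → E
Y(24): 5·(24−11)=65≡13 → N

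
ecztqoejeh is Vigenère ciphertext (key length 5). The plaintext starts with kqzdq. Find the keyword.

Subtract each crib letter from the matching ciphertext letter (mod 26):
e(4)−k(10)=-6≡20 → u
c(2)−q(16)=-14≡12 → m
z(25)−z(25)=0 → a
t(19)−d(3)=16 → q
q(16)−q(16)=0 → a

umaqa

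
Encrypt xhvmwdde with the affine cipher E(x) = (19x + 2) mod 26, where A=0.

xflwehha

x(23): 19·23+2=439≡23 → x
h(7): 19·7+2=135≡5 → f
v(21): 19·21+2=401≡11 → l
m(12): 19·12+2=230≡22 → w
w(22): 19·22+2=420≡4 → e
d(3): 19·3+2=59≡7 → h
d(3): 19·3+2=59≡7 → h
e(4): 19·4+2=78≡0 → a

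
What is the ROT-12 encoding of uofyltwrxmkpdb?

u(20): 20+12=32≡6 → g
o(14): 14+12=26≡0 → a
f(5): 5+12=17 → r
y(24): 24+12=36≡10 → k
l(11): 11+12=23 → x
t(19): 19+12=31≡5 → f
w(22): 22+12=34≡8 → i
r(17): 17+12=29≡3 → d
x(23): 23+12=35≡9 → j
m(12): 12+12=24 → y
k(10): 10+12=22 → w
p(15): 15+12=27≡1 → b
d(3): 3+12=15 → p
b(1): 1+12=13 → n

garkxfidjywbpn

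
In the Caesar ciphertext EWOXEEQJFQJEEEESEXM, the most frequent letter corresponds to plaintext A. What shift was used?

The most frequent ciphertext letter is E (appears 8 times).
E is position 4; A is position 0.
Shift = 4.

4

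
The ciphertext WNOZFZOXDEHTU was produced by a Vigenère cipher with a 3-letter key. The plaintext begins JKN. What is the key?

Subtract each crib letter from the matching ciphertext letter (mod 26):
W(22)−J(9)=13 → N
N(13)−K(10)=3 → D
O(14)−N(13)=1 → B

NDB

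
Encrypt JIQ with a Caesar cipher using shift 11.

UTB

J(9): 9+11=20 → U
I(8): 8+11=19 → T
Q(16): 16+11=27≡1 → B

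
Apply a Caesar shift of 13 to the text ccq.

ppd

c(2): 2+13=15 → p
c(2): 2+13=15 → p
q(16): 16+13=29≡3 → d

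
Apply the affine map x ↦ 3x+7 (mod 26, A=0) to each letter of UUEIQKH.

U(20): 3·20+7=67≡15 → P
U(20): 3·20+7=67≡15 → P
E(4): 3·4+7=19 → T
I(8): 3·8+7=31≡5 → F
Q(16): 3·16+7=55≡3 → D
K(10): 3·10+7=37≡11 → L
H(7): 3·7+7=28≡2 → C

PPTFDLC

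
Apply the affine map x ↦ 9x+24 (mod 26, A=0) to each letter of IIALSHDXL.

I(8): 9·8+24=96≡18 → S
I(8): 9·8+24=96≡18 → S
A(0): 9·0+24=24 → Y
L(11): 9·11+24=123≡19 → T
S(18): 9·18+24=186≡4 → E
H(7): 9·7+24=87≡9 → J
D(3): 9·3+24=51≡25 → Z
X(23): 9·23+24=231≡23 → X
L(11): 9·11+24=123≡19 → T

SSYTEJZXT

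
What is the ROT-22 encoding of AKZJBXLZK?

WGVFXTHVG

A(0): 0+22=22 → W
K(10): 10+22=32≡6 → G
Z(25): 25+22=47≡21 → V
J(9): 9+22=31≡5 → F
B(1): 1+22=23 → X
X(23): 23+22=45≡19 → T
L(11): 11+22=33≡7 → H
Z(25): 25+22=47≡21 → V
K(10): 10+22=32≡6 → G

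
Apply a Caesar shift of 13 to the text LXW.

L(11): 11+13=24 → Y
X(23): 23+13=36≡10 → K
W(22): 22+13=35≡9 → J

YKJ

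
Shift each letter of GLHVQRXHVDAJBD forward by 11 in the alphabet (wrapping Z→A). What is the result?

RWSGBCISGOLUMO

G(6): 6+11=17 → R
L(11): 11+11=22 → W
H(7): 7+11=18 → S
V(21): 21+11=32≡6 → G
Q(16): 16+11=27≡1 → B
R(17): 17+11=28≡2 → C
X(23): 23+11=34≡8 → I
H(7): 7+11=18 → S
V(21): 21+11=32≡6 → G
D(3): 3+11=14 → O
A(0): 0+11=11 → L
J(9): 9+11=20 → U
B(1): 1+11=12 → M
D(3): 3+11=14 → O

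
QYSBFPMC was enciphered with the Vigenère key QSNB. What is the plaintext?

AGFAPXZB

Repeat the key across the ciphertext: QSNBQSNB
Q(16)−Q(16): 0 → A
Y(24)−S(18): 6 → G
S(18)−N(13): 5 → F
B(1)−B(1): 0 → A
F(5)−Q(16): -11≡15 → P
P(15)−S(18): -3≡23 → X
M(12)−N(13): -1≡25 → Z
C(2)−B(1): 1 → B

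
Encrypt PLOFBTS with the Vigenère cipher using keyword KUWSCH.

ZFKXDAC

Repeat the key across the message: KUWSCHK
P(15)+K(10): 25 → Z
L(11)+U(20): 31≡5 → F
O(14)+W(22): 36≡10 → K
F(5)+S(18): 23 → X
B(1)+C(2): 3 → D
T(19)+H(7): 26≡0 → A
S(18)+K(10): 28≡2 → C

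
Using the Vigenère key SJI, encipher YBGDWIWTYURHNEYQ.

QKOVFQOCGMAPFNGI

Repeat the key across the message: SJISJISJISJISJIS
Y(24)+S(18): 42≡16 → Q
B(1)+J(9): 10 → K
G(6)+I(8): 14 → O
D(3)+S(18): 21 → V
W(22)+J(9): 31≡5 → F
I(8)+I(8): 16 → Q
W(22)+S(18): 40≡14 → O
T(19)+J(9): 28≡2 → C
Y(24)+I(8): 32≡6 → G
U(20)+S(18): 38≡12 → M
R(17)+J(9): 26≡0 → A
H(7)+I(8): 15 → P
N(13)+S(18): 31≡5 → F
E(4)+J(9): 13 → N
Y(24)+I(8): 32≡6 → G
Q(16)+S(18): 34≡8 → I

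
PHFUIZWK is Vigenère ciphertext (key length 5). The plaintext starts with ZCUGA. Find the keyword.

Subtract each crib letter from the matching ciphertext letter (mod 26):
P(15)−Z(25)=-10≡16 → Q
H(7)−C(2)=5 → F
F(5)−U(20)=-15≡11 → L
U(20)−G(6)=14 → O
I(8)−A(0)=8 → I

QFLOI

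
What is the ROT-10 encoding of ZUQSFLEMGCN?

JEACPVOWQMX

Z(25): 25+10=35≡9 → J
U(20): 20+10=30≡4 → E
Q(16): 16+10=26≡0 → A
S(18): 18+10=28≡2 → C
F(5): 5+10=15 → P
L(11): 11+10=21 → V
E(4): 4+10=14 → O
M(12): 12+10=22 → W
G(6): 6+10=16 → Q
C(2): 2+10=12 → M
N(13): 13+10=23 → X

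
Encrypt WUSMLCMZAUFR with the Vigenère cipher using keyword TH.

PBLTEJFGTBYY

Repeat the key across the message: THTHTHTHTHTH
W(22)+T(19): 41≡15 → P
U(20)+H(7): 27≡1 → B
S(18)+T(19): 37≡11 → L
M(12)+H(7): 19 → T
L(11)+T(19): 30≡4 → E
C(2)+H(7): 9 → J
M(12)+T(19): 31≡5 → F
Z(25)+H(7): 32≡6 → G
A(0)+T(19): 19 → T
U(20)+H(7): 27≡1 → B
F(5)+T(19): 24 → Y
R(17)+H(7): 24 → Y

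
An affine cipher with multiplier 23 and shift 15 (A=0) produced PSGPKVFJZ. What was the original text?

AZDATYMCO

The inverse of 23 mod 26 is 17, since 23·17=391≡1. Apply D(y)=17·(y−15) mod 26:
P(15): 17·(15−15)=0 → A
S(18): 17·(18−15)=51≡25 → Z
G(6): 17·(6−15)=-153≡3 → D
P(15): 17·(15−15)=0 → A
K(10): 17·(10−15)=-85≡19 → T
V(21): 17·(21−15)=102≡24 → Y
F(5): 17·(5−15)=-170≡12 → M
J(9): 17·(9−15)=-102≡2 → C
Z(25): 17·(25−15)=170≡14 → O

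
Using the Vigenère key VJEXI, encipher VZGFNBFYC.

Repeat the key across the message: VJEXIVJEX
V(21)+V(21): 42≡16 → Q
Z(25)+J(9): 34≡8 → I
G(6)+E(4): 10 → K
F(5)+X(23): 28≡2 → C
N(13)+I(8): 21 → V
B(1)+V(21): 22 → W
F(5)+J(9): 14 → O
Y(24)+E(4): 28≡2 → C
C(2)+X(23): 25 → Z

QIKCVWOCZ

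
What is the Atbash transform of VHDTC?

ESWGX

V(21) → E(4)
H(7) → S(18)
D(3) → W(22)
T(19) → G(6)
C(2) → X(23)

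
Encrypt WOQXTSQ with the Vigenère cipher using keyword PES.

Repeat the key across the message: PESPESP
W(22)+P(15): 37≡11 → L
O(14)+E(4): 18 → S
Q(16)+S(18): 34≡8 → I
X(23)+P(15): 38≡12 → M
T(19)+E(4): 23 → X
S(18)+S(18): 36≡10 → K
Q(16)+P(15): 31≡5 → F

LSIMXKF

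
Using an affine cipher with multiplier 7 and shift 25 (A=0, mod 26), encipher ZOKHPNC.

Z(25): 7·25+25=200≡18 → S
O(14): 7·14+25=123≡19 → T
K(10): 7·10+25=95≡17 → R
H(7): 7·7+25=74≡22 → W
P(15): 7·15+25=130≡0 → A
N(13): 7·13+25=116≡12 → M
C(2): 7·2+25=39≡13 → N

STRWAMN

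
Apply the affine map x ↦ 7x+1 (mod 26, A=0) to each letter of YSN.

Y(24): 7·24+1=169≡13 → N
S(18): 7·18+1=127≡23 → X
N(13): 7·13+1=92≡14 → O

NXO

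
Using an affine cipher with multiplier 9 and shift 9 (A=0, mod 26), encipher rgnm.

r(17): 9·17+9=162≡6 → g
g(6): 9·6+9=63≡11 → l
n(13): 9·13+9=126≡22 → w
m(12): 9·12+9=117≡13 → n

glwn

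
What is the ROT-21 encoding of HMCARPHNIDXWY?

H(7): 7+21=28≡2 → C
M(12): 12+21=33≡7 → H
C(2): 2+21=23 → X
A(0): 0+21=21 → V
R(17): 17+21=38≡12 → M
P(15): 15+21=36≡10 → K
H(7): 7+21=28≡2 → C
N(13): 13+21=34≡8 → I
I(8): 8+21=29≡3 → D
D(3): 3+21=24 → Y
X(23): 23+21=44≡18 → S
W(22): 22+21=43≡17 → R
Y(24): 24+21=45≡19 → T

CHXVMKCIDYSRT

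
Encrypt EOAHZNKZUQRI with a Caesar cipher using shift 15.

TDPWOCZOJFGX

E(4): 4+15=19 → T
O(14): 14+15=29≡3 → D
A(0): 0+15=15 → P
H(7): 7+15=22 → W
Z(25): 25+15=40≡14 → O
N(13): 13+15=28≡2 → C
K(10): 10+15=25 → Z
Z(25): 25+15=40≡14 → O
U(20): 20+15=35≡9 → J
Q(16): 16+15=31≡5 → F
R(17): 17+15=32≡6 → G
I(8): 8+15=23 → X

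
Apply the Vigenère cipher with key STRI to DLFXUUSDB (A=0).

Repeat the key across the message: STRISTRIS
D(3)+S(18): 21 → V
L(11)+T(19): 30≡4 → E
F(5)+R(17): 22 → W
X(23)+I(8): 31≡5 → F
U(20)+S(18): 38≡12 → M
U(20)+T(19): 39≡13 → N
S(18)+R(17): 35≡9 → J
D(3)+I(8): 11 → L
B(1)+S(18): 19 → T

VEWFMNJLT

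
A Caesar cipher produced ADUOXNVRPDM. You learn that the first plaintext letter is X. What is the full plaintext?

From the crib: A(0)−X(23)=-23≡3, so the shift is 3.
Subtract 3 from each ciphertext letter:
A(0): 0−3=-3≡23 → X
D(3): 3−3=0 → A
U(20): 20−3=17 → R
O(14): 14−3=11 → L
X(23): 23−3=20 → U
N(13): 13−3=10 → K
V(21): 21−3=18 → S
R(17): 17−3=14 → O
P(15): 15−3=12 → M
D(3): 3−3=0 → A
M(12): 12−3=9 → J

XARLUKSOMAJ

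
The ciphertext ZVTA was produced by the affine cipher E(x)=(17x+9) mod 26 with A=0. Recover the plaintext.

EQWB

The inverse of 17 mod 26 is 23, since 17·23=391≡1. Apply D(y)=23·(y−9) mod 26:
Z(25): 23·(25−9)=368≡4 → E
V(21): 23·(21−9)=276≡16 → Q
T(19): 23·(19−9)=230≡22 → W
A(0): 23·(0−9)=-207≡1 → B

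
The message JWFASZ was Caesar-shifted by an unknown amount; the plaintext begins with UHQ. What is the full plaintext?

UHQLDK

From the crib: J(9)−U(20)=-11≡15, so the shift is 15.
Subtract 15 from each ciphertext letter:
J(9): 9−15=-6≡20 → U
W(22): 22−15=7 → H
F(5): 5−15=-10≡16 → Q
A(0): 0−15=-15≡11 → L
S(18): 18−15=3 → D
Z(25): 25−15=10 → K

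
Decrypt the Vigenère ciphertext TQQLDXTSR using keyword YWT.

VUXNHEVWY

Repeat the key across the ciphertext: YWTYWTYWT
T(19)−Y(24): -5≡21 → V
Q(16)−W(22): -6≡20 → U
Q(16)−T(19): -3≡23 → X
L(11)−Y(24): -13≡13 → N
D(3)−W(22): -19≡7 → H
X(23)−T(19): 4 → E
T(19)−Y(24): -5≡21 → V
S(18)−W(22): -4≡22 → W
R(17)−T(19): -2≡24 → Y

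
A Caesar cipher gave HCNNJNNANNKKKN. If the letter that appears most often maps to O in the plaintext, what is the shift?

The most frequent ciphertext letter is N (appears 7 times).
N is position 13; O is position 14.
Shift = -1≡25.

25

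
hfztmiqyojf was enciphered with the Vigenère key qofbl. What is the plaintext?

Repeat the key across the ciphertext: qofblqofblq
h(7)−q(16): -9≡17 → r
f(5)−o(14): -9≡17 → r
z(25)−f(5): 20 → u
t(19)−b(1): 18 → s
m(12)−l(11): 1 → b
i(8)−q(16): -8≡18 → s
q(16)−o(14): 2 → c
y(24)−f(5): 19 → t
o(14)−b(1): 13 → n
j(9)−l(11): -2≡24 → y
f(5)−q(16): -11≡15 → p

rrusbsctnyp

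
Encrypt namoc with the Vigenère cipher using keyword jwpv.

Repeat the key across the message: jwpvj
n(13)+j(9): 22 → w
a(0)+w(22): 22 → w
m(12)+p(15): 27≡1 → b
o(14)+v(21): 35≡9 → j
c(2)+j(9): 11 → l

wwbjl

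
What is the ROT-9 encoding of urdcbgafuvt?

u(20): 20+9=29≡3 → d
r(17): 17+9=26≡0 → a
d(3): 3+9=12 → m
c(2): 2+9=11 → l
b(1): 1+9=10 → k
g(6): 6+9=15 → p
a(0): 0+9=9 → j
f(5): 5+9=14 → o
u(20): 20+9=29≡3 → d
v(21): 21+9=30≡4 → e
t(19): 19+9=28≡2 → c

damlkpjodec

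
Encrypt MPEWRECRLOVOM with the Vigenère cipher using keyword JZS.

Repeat the key across the message: JZSJZSJZSJZSJ
M(12)+J(9): 21 → V
P(15)+Z(25): 40≡14 → O
E(4)+S(18): 22 → W
W(22)+J(9): 31≡5 → F
R(17)+Z(25): 42≡16 → Q
E(4)+S(18): 22 → W
C(2)+J(9): 11 → L
R(17)+Z(25): 42≡16 → Q
L(11)+S(18): 29≡3 → D
O(14)+J(9): 23 → X
V(21)+Z(25): 46≡20 → U
O(14)+S(18): 32≡6 → G
M(12)+J(9): 21 → V

VOWFQWLQDXUGV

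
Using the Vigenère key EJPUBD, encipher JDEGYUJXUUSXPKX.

Repeat the key across the message: EJPUBDEJPUBDEJP
J(9)+E(4): 13 → N
D(3)+J(9): 12 → M
E(4)+P(15): 19 → T
G(6)+U(20): 26≡0 → A
Y(24)+B(1): 25 → Z
U(20)+D(3): 23 → X
J(9)+E(4): 13 → N
X(23)+J(9): 32≡6 → G
U(20)+P(15): 35≡9 → J
U(20)+U(20): 40≡14 → O
S(18)+B(1): 19 → T
X(23)+D(3): 26≡0 → A
P(15)+E(4): 19 → T
K(10)+J(9): 19 → T
X(23)+P(15): 38≡12 → M

NMTAZXNGJOTATTM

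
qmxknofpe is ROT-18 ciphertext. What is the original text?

q(16): 16−18=-2≡24 → y
m(12): 12−18=-6≡20 → u
x(23): 23−18=5 → f
k(10): 10−18=-8≡18 → s
n(13): 13−18=-5≡21 → v
o(14): 14−18=-4≡22 → w
f(5): 5−18=-13≡13 → n
p(15): 15−18=-3≡23 → x
e(4): 4−18=-14≡12 → m

yufsvwnxm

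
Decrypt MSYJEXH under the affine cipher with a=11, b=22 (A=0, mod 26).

The inverse of 11 mod 26 is 19, since 11·19=209≡1. Apply D(y)=19·(y−22) mod 26:
M(12): 19·(12−22)=-190≡18 → S
S(18): 19·(18−22)=-76≡2 → C
Y(24): 19·(24−22)=38≡12 → M
J(9): 19·(9−22)=-247≡13 → N
E(4): 19·(4−22)=-342≡22 → W
X(23): 19·(23−22)=19 → T
H(7): 19·(7−22)=-285≡1 → B

SCMNWTB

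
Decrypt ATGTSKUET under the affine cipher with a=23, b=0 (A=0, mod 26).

ALYLUOCQL

The inverse of 23 mod 26 is 17, since 23·17=391≡1. Apply D(y)=17·(y−0) mod 26:
A(0): 17·(0−0)=0 → A
T(19): 17·(19−0)=323≡11 → L
G(6): 17·(6−0)=102≡24 → Y
T(19): 17·(19−0)=323≡11 → L
S(18): 17·(18−0)=306≡20 → U
K(10): 17·(10−0)=170≡14 → O
U(20): 17·(20−0)=340≡2 → C
E(4): 17·(4−0)=68≡16 → Q
T(19): 17·(19−0)=323≡11 → L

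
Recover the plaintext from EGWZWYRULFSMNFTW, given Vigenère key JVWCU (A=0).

VLAXCPWYJLJRRDZN

Repeat the key across the ciphertext: JVWCUJVWCUJVWCUJ
E(4)−J(9): -5≡21 → V
G(6)−V(21): -15≡11 → L
W(22)−W(22): 0 → A
Z(25)−C(2): 23 → X
W(22)−U(20): 2 → C
Y(24)−J(9): 15 → P
R(17)−V(21): -4≡22 → W
U(20)−W(22): -2≡24 → Y
L(11)−C(2): 9 → J
F(5)−U(20): -15≡11 → L
S(18)−J(9): 9 → J
M(12)−V(21): -9≡17 → R
N(13)−W(22): -9≡17 → R
F(5)−C(2): 3 → D
T(19)−U(20): -1≡25 → Z
W(22)−J(9): 13 → N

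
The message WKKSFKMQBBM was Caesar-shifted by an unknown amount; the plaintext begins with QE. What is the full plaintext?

QEEMZEGKVVG

From the crib: W(22)−Q(16)=6, so the shift is 6.
Subtract 6 from each ciphertext letter:
W(22): 22−6=16 → Q
K(10): 10−6=4 → E
K(10): 10−6=4 → E
S(18): 18−6=12 → M
F(5): 5−6=-1≡25 → Z
K(10): 10−6=4 → E
M(12): 12−6=6 → G
Q(16): 16−6=10 → K
B(1): 1−6=-5≡21 → V
B(1): 1−6=-5≡21 → V
M(12): 12−6=6 → G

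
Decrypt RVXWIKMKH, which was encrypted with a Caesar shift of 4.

R(17): 17−4=13 → N
V(21): 21−4=17 → R
X(23): 23−4=19 → T
W(22): 22−4=18 → S
I(8): 8−4=4 → E
K(10): 10−4=6 → G
M(12): 12−4=8 → I
K(10): 10−4=6 → G
H(7): 7−4=3 → D

NRTSEGIGD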